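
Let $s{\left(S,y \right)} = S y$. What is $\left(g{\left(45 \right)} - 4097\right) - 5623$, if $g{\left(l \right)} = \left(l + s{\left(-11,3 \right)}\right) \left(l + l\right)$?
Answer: $-8640$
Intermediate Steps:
$g{\left(l \right)} = 2 l \left(-33 + l\right)$ ($g{\left(l \right)} = \left(l - 33\right) \left(l + l\right) = \left(l - 33\right) 2 l = \left(-33 + l\right) 2 l = 2 l \left(-33 + l\right)$)
$\left(g{\left(45 \right)} - 4097\right) - 5623 = \left(2 \cdot 45 \left(-33 + 45\right) - 4097\right) - 5623 = \left(2 \cdot 45 \cdot 12 - 4097\right) - 5623 = \left(1080 - 4097\right) - 5623 = -3017 - 5623 = -8640$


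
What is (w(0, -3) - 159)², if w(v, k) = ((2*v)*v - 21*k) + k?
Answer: 9801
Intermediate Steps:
w(v, k) = -20*k + 2*v² (w(v, k) = (2*v² - 21*k) + k = (-21*k + 2*v²) + k = -20*k + 2*v²)
(w(0, -3) - 159)² = ((-20*(-3) + 2*0²) - 159)² = ((60 + 2*0) - 159)² = ((60 + 0) - 159)² = (60 - 159)² = (-99)² = 9801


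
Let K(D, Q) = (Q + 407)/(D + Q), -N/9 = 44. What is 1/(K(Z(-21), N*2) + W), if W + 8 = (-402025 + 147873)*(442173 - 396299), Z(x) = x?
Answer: -813/9478741679543 ≈ -8.5771e-11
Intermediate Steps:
N = -396 (N = -9*44 = -396)
K(D, Q) = (407 + Q)/(D + Q)
W = -11658968856 (W = -8 + (-402025 + 147873)*(442173 - 396299) = -8 - 254152*45874 = -8 - 11658968848 = -11658968856)
1/(K(Z(-21), N*2) + W) = 1/((407 - 396*2)/(-21 - 396*2) - 11658968856) = 1/((407 - 792)/(-21 - 792) - 11658968856) = 1/(-385/(-813) - 11658968856) = 1/(-1/813*(-385) - 11658968856) = 1/(385/813 - 11658968856) = 1/(-9478741679543/813) = -813/9478741679543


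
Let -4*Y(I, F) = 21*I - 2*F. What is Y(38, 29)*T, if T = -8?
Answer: 1480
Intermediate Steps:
Y(I, F) = F/2 - 21*I/4 (Y(I, F) = -(21*I - 2*F)/4 = -(-2*F + 21*I)/4 = F/2 - 21*I/4)
Y(38, 29)*T = ((½)*29 - 21/4*38)*(-8) = (29/2 - 399/2)*(-8) = -185*(-8) = 1480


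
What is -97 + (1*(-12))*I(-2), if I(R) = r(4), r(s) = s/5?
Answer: -533/5 ≈ -106.60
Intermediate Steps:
r(s) = s/5 (r(s) = s*(⅕) = s/5)
I(R) = ⅘ (I(R) = (⅕)*4 = ⅘)
-97 + (1*(-12))*I(-2) = -97 + (1*(-12))*(⅘) = -97 - 12*⅘ = -97 - 48/5 = -533/5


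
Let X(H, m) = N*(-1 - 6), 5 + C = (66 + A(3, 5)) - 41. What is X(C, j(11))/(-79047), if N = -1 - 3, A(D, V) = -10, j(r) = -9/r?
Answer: -28/79047 ≈ -0.00035422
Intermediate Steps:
N = -4
C = 10 (C = -5 + ((66 - 10) - 41) = -5 + (56 - 41) = -5 + 15 = 10)
X(H, m) = 28 (X(H, m) = -4*(-1 - 6) = -4*(-7) = 28)
X(C, j(11))/(-79047) = 28/(-79047) = 28*(-1/79047) = -28/79047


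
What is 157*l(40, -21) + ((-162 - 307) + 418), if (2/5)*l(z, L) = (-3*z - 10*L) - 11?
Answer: 61913/2 ≈ 30957.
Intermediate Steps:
l(z, L) = -55/2 - 25*L - 15*z/2 (l(z, L) = 5*((-3*z - 10*L) - 11)/2 = 5*((-10*L - 3*z) - 11)/2 = 5*(-11 - 10*L - 3*z)/2 = -55/2 - 25*L - 15*z/2)
157*l(40, -21) + ((-162 - 307) + 418) = 157*(-55/2 - 25*(-21) - 15/2*40) + ((-162 - 307) + 418) = 157*(-55/2 + 525 - 300) + (-469 + 418) = 157*(395/2) - 51 = 62015/2 - 51 = 61913/2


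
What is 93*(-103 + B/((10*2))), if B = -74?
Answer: -99231/10 ≈ -9923.1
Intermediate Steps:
93*(-103 + B/((10*2))) = 93*(-103 - 74/(10*2)) = 93*(-103 - 74/20) = 93*(-103 - 74*1/20) = 93*(-103 - 37/10) = 93*(-1067/10) = -99231/10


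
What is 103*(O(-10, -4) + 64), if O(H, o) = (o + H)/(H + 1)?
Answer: 60770/9 ≈ 6752.2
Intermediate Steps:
O(H, o) = (H + o)/(1 + H)
103*(O(-10, -4) + 64) = 103*((-10 - 4)/(1 - 10) + 64) = 103*(-14/(-9) + 64) = 103*(-1/9*(-14) + 64) = 103*(14/9 + 64) = 103*(590/9) = 60770/9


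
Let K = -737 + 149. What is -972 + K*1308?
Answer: -770076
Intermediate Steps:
K = -588
-972 + K*1308 = -972 - 588*1308 = -972 - 769104 = -770076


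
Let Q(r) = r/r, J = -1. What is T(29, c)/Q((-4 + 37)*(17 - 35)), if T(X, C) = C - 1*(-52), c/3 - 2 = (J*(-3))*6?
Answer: 112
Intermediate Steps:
c = 60 (c = 6 + 3*(-1*(-3)*6) = 6 + 3*(3*6) = 6 + 3*18 = 6 + 54 = 60)
T(X, C) = 52 + C (T(X, C) = C + 52 = 52 + C)
Q(r) = 1
T(29, c)/Q((-4 + 37)*(17 - 35)) = (52 + 60)/1 = 112*1 = 112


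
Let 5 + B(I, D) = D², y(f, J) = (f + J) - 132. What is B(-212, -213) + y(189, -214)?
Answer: 45207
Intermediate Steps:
y(f, J) = -132 + J + f (y(f, J) = (J + f) - 132 = -132 + J + f)
B(I, D) = -5 + D²
B(-212, -213) + y(189, -214) = (-5 + (-213)²) + (-132 - 214 + 189) = (-5 + 45369) - 157 = 45364 - 157 = 45207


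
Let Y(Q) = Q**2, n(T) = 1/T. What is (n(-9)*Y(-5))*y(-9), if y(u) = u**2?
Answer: -225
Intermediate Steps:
n(T) = 1/T
(n(-9)*Y(-5))*y(-9) = ((-5)**2/(-9))*(-9)**2 = -1/9*25*81 = -25/9*81 = -225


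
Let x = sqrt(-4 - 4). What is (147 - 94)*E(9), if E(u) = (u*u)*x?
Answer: 8586*I*sqrt(2) ≈ 12142.0*I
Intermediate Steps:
x = 2*I*sqrt(2) (x = sqrt(-8) = 2*I*sqrt(2) ≈ 2.8284*I)
E(u) = 2*I*sqrt(2)*u**2 (E(u) = (u*u)*(2*I*sqrt(2)) = u**2*(2*I*sqrt(2)) = 2*I*sqrt(2)*u**2)
(147 - 94)*E(9) = (147 - 94)*(2*I*sqrt(2)*9**2) = 53*(2*I*sqrt(2)*81) = 53*(162*I*sqrt(2)) = 8586*I*sqrt(2)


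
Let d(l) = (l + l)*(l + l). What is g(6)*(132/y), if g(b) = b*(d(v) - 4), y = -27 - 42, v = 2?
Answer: -3168/23 ≈ -137.74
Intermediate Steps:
y = -69
d(l) = 4*l² (d(l) = (2*l)*(2*l) = 4*l²)
g(b) = 12*b (g(b) = b*(4*2² - 4) = b*(4*4 - 4) = b*(16 - 4) = b*12 = 12*b)
g(6)*(132/y) = (12*6)*(132/(-69)) = 72*(132*(-1/69)) = 72*(-44/23) = -3168/23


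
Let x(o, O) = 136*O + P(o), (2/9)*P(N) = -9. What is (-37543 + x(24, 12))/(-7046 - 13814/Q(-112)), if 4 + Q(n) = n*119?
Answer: 239652699/46961729 ≈ 5.1031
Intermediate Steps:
P(N) = -81/2 (P(N) = (9/2)*(-9) = -81/2)
Q(n) = -4 + 119*n (Q(n) = -4 + n*119 = -4 + 119*n)
x(o, O) = -81/2 + 136*O (x(o, O) = 136*O - 81/2 = -81/2 + 136*O)
(-37543 + x(24, 12))/(-7046 - 13814/Q(-112)) = (-37543 + (-81/2 + 136*12))/(-7046 - 13814/(-4 + 119*(-112))) = (-37543 + (-81/2 + 1632))/(-7046 - 13814/(-4 - 13328)) = (-37543 + 3183/2)/(-7046 - 13814/(-13332)) = -71903/(2*(-7046 - 13814*(-1/13332))) = -71903/(2*(-7046 + 6907/6666)) = -71903/(2*(-46961729/6666)) = -71903/2*(-6666/46961729) = 239652699/46961729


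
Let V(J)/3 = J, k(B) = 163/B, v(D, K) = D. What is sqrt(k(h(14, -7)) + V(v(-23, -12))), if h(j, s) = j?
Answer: I*sqrt(11242)/14 ≈ 7.5734*I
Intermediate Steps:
V(J) = 3*J
sqrt(k(h(14, -7)) + V(v(-23, -12))) = sqrt(163/14 + 3*(-23)) = sqrt(163*(1/14) - 69) = sqrt(163/14 - 69) = sqrt(-803/14) = I*sqrt(11242)/14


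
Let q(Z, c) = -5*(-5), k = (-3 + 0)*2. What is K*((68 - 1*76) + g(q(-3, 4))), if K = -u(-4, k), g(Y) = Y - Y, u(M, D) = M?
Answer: -32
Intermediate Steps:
k = -6 (k = -3*2 = -6)
q(Z, c) = 25
g(Y) = 0
K = 4 (K = -1*(-4) = 4)
K*((68 - 1*76) + g(q(-3, 4))) = 4*((68 - 1*76) + 0) = 4*((68 - 76) + 0) = 4*(-8 + 0) = 4*(-8) = -32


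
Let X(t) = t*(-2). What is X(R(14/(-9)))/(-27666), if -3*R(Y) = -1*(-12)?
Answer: -4/13833 ≈ -0.00028916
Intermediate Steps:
R(Y) = -4 (R(Y) = -(-1)*(-12)/3 = -1/3*12 = -4)
X(t) = -2*t
X(R(14/(-9)))/(-27666) = -2*(-4)/(-27666) = 8*(-1/27666) = -4/13833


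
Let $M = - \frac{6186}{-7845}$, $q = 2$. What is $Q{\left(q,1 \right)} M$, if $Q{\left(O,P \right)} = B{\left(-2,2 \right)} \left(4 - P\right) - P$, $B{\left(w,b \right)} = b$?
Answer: $\frac{2062}{523} \approx 3.9426$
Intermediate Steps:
$M = \frac{2062}{2615}$ ($M = \left(-6186\right) \left(- \frac{1}{7845}\right) = \frac{2062}{2615} \approx 0.78853$)
$Q{\left(O,P \right)} = 8 - 3 P$ ($Q{\left(O,P \right)} = 2 \left(4 - P\right) - P = \left(8 - 2 P\right) - P = 8 - 3 P$)
$Q{\left(q,1 \right)} M = \left(8 - 3\right) \frac{2062}{2615} = 5 \cdot \frac{2062}{2615} = \frac{2062}{523}$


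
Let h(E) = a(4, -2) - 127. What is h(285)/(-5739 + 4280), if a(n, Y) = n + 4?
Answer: 119/1459 ≈ 0.081563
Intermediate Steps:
a(n, Y) = 4 + n
h(E) = -119 (h(E) = (4 + 4) - 127 = 8 - 127 = -119)
h(285)/(-5739 + 4280) = -119/(-5739 + 4280) = -119/(-1459) = -119*(-1/1459) = 119/1459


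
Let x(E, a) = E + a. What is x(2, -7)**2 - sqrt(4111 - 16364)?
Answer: 25 - I*sqrt(12253) ≈ 25.0 - 110.69*I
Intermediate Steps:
x(2, -7)**2 - sqrt(4111 - 16364) = (2 - 7)**2 - sqrt(4111 - 16364) = (-5)**2 - sqrt(-12253) = 25 - I*sqrt(12253)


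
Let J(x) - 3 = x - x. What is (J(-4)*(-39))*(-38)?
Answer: 4446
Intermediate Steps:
J(x) = 3 (J(x) = 3 + (x - x) = 3 + 0 = 3)
(J(-4)*(-39))*(-38) = (3*(-39))*(-38) = -117*(-38) = 4446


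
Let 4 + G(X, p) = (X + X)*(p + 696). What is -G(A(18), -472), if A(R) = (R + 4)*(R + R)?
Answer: -354812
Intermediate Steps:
A(R) = 2*R*(4 + R) (A(R) = (4 + R)*(2*R) = 2*R*(4 + R))
G(X, p) = -4 + 2*X*(696 + p) (G(X, p) = -4 + (X + X)*(p + 696) = -4 + (2*X)*(696 + p) = -4 + 2*X*(696 + p))
-G(A(18), -472) = -(-4 + 1392*(2*18*(4 + 18)) + 2*(2*18*(4 + 18))*(-472)) = -(-4 + 1392*(2*18*22) + 2*(2*18*22)*(-472)) = -(-4 + 1392*792 + 2*792*(-472)) = -(-4 + 1102464 - 747648) = -1*354812 = -354812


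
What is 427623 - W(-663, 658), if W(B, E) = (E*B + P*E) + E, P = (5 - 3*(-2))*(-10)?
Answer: 935599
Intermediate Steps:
P = -110 (P = (5 + 6)*(-10) = 11*(-10) = -110)
W(B, E) = -109*E + B*E (W(B, E) = (E*B - 110*E) + E = (B*E - 110*E) + E = (-110*E + B*E) + E = -109*E + B*E)
427623 - W(-663, 658) = 427623 - 658*(-109 - 663) = 427623 - 658*(-772) = 427623 - 1*(-507976) = 427623 + 507976 = 935599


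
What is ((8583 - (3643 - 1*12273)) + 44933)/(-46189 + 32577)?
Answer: -31073/6806 ≈ -4.5655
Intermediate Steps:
((8583 - (3643 - 1*12273)) + 44933)/(-46189 + 32577) = ((8583 - (3643 - 12273)) + 44933)/(-13612) = ((8583 - 1*(-8630)) + 44933)*(-1/13612) = ((8583 + 8630) + 44933)*(-1/13612) = (17213 + 44933)*(-1/13612) = 62146*(-1/13612) = -31073/6806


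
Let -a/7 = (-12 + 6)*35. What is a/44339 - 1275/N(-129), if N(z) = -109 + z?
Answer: 3346005/620746 ≈ 5.3903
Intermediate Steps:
a = 1470 (a = -7*(-12 + 6)*35 = -(-42)*35 = -7*(-210) = 1470)
a/44339 - 1275/N(-129) = 1470/44339 - 1275/(-109 - 129) = 1470*(1/44339) - 1275/(-238) = 1470/44339 - 1275*(-1/238) = 1470/44339 + 75/14 = 3346005/620746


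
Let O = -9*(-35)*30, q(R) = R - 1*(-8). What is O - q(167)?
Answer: 9275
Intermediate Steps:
q(R) = 8 + R (q(R) = R + 8 = 8 + R)
O = 9450 (O = 315*30 = 9450)
O - q(167) = 9450 - (8 + 167) = 9450 - 1*175 = 9450 - 175 = 9275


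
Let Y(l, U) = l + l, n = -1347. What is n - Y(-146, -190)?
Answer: -1055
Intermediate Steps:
Y(l, U) = 2*l
n - Y(-146, -190) = -1347 - 2*(-146) = -1347 - 1*(-292) = -1347 + 292 = -1055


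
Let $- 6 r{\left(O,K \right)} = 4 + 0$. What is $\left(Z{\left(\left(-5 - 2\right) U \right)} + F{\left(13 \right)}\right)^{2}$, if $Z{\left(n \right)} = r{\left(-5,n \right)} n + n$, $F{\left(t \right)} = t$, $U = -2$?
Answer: $\frac{2809}{9} \approx 312.11$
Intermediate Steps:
$r{\left(O,K \right)} = - \frac{2}{3}$ ($r{\left(O,K \right)} = - \frac{4 + 0}{6} = \left(- \frac{1}{6}\right) 4 = - \frac{2}{3}$)
$Z{\left(n \right)} = \frac{n}{3}$ ($Z{\left(n \right)} = - \frac{2 n}{3} + n = \frac{n}{3}$)
$\left(Z{\left(\left(-5 - 2\right) U \right)} + F{\left(13 \right)}\right)^{2} = \left(\frac{\left(-5 - 2\right) \left(-2\right)}{3} + 13\right)^{2} = \left(\frac{\left(-7\right) \left(-2\right)}{3} + 13\right)^{2} = \left(\frac{1}{3} \cdot 14 + 13\right)^{2} = \left(\frac{14}{3} + 13\right)^{2} = \left(\frac{53}{3}\right)^{2} = \frac{2809}{9}$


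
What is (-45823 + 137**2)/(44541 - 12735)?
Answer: -501/589 ≈ -0.85059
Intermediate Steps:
(-45823 + 137**2)/(44541 - 12735) = (-45823 + 18769)/31806 = -27054*1/31806 = -501/589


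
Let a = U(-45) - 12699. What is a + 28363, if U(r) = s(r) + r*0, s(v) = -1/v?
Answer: 704881/45 ≈ 15664.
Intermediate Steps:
U(r) = -1/r (U(r) = -1/r + r*0 = -1/r + 0 = -1/r)
a = -571454/45 (a = -1/(-45) - 12699 = -1*(-1/45) - 12699 = 1/45 - 12699 = -571454/45 ≈ -12699.)
a + 28363 = -571454/45 + 28363 = 704881/45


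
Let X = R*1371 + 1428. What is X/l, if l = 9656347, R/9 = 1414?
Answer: 17448774/9656347 ≈ 1.8070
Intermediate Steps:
R = 12726 (R = 9*1414 = 12726)
X = 17448774 (X = 12726*1371 + 1428 = 17447346 + 1428 = 17448774)
X/l = 17448774/9656347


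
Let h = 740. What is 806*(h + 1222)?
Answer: 1581372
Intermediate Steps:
806*(h + 1222) = 806*(740 + 1222) = 806*1962 = 1581372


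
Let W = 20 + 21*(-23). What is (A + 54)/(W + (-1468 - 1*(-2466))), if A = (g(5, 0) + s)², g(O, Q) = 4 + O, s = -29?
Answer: 454/535 ≈ 0.84860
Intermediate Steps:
A = 400 (A = ((4 + 5) - 29)² = (9 - 29)² = (-20)² = 400)
W = -463 (W = 20 - 483 = -463)
(A + 54)/(W + (-1468 - 1*(-2466))) = (400 + 54)/(-463 + (-1468 - 1*(-2466))) = 454/(-463 + (-1468 + 2466)) = 454/(-463 + 998) = 454/535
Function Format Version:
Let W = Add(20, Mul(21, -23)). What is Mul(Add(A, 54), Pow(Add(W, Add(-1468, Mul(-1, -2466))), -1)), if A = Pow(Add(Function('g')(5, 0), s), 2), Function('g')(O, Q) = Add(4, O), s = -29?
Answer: Rational(454, 535) ≈ 0.84860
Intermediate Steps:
A = 400 (A = Pow(Add(Add(4, 5), -29), 2) = Pow(Add(9, -29), 2) = Pow(-20, 2) = 400)
W = -463 (W = Add(20, -483) = -463)
Mul(Add(A, 54), Pow(Add(W, Add(-1468, Mul(-1, -2466))), -1)) = Mul(Add(400, 54), Pow(Add(-463, Add(-1468, Mul(-1, -2466))), -1)) = Mul(454, Pow(Add(-463, Add(-1468, 2466)), -1)) = Mul(454, Pow(Add(-463, 998), -1)) = Mul(454, Pow(535, -1)) = Mul(454, Rational(1, 535)) = Rational(454, 535)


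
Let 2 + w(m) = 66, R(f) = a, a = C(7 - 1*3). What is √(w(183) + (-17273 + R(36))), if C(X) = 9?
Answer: 20*I*√43 ≈ 131.15*I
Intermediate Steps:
a = 9
R(f) = 9
w(m) = 64 (w(m) = -2 + 66 = 64)
√(w(183) + (-17273 + R(36))) = √(64 + (-17273 + 9)) = √(64 - 17264) = √(-17200) = 20*I*√43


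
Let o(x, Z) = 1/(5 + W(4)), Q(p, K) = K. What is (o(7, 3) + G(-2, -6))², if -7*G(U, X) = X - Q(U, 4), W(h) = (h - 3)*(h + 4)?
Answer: 18769/8281 ≈ 2.2665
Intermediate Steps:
W(h) = (-3 + h)*(4 + h)
o(x, Z) = 1/13 (o(x, Z) = 1/(5 + (-12 + 4 + 4²)) = 1/(5 + (-12 + 4 + 16)) = 1/(5 + 8) = 1/13)
G(U, X) = 4/7 - X/7 (G(U, X) = -(X - 1*4)/7 = -(X - 4)/7 = -(-4 + X)/7 = 4/7 - X/7)
(o(7, 3) + G(-2, -6))² = (1/13 + (4/7 - ⅐*(-6)))² = (1/13 + (4/7 + 6/7))² = (1/13 + 10/7)² = (137/91)² = 18769/8281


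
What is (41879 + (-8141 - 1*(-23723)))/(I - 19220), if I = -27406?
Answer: -57461/46626 ≈ -1.2324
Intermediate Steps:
(41879 + (-8141 - 1*(-23723)))/(I - 19220) = (41879 + (-8141 - 1*(-23723)))/(-27406 - 19220) = (41879 + (-8141 + 23723))/(-46626) = (41879 + 15582)*(-1/46626) = 57461*(-1/46626) = -57461/46626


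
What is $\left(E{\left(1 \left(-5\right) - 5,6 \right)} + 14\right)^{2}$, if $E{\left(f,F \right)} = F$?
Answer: $400$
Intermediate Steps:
$\left(E{\left(1 \left(-5\right) - 5,6 \right)} + 14\right)^{2} = \left(6 + 14\right)^{2} = 20^{2} = 400$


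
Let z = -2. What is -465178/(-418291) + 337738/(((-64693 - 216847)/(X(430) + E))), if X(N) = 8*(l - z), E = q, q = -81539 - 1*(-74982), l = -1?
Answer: 462663154581631/58882824070 ≈ 7857.4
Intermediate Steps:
q = -6557 (q = -81539 + 74982 = -6557)
E = -6557
X(N) = 8 (X(N) = 8*(-1 - 1*(-2)) = 8*(-1 + 2) = 8*1 = 8)
-465178/(-418291) + 337738/(((-64693 - 216847)/(X(430) + E))) = -465178/(-418291) + 337738/(((-64693 - 216847)/(8 - 6557))) = -465178*(-1/418291) + 337738/((-281540/(-6549))) = 465178/418291 + 337738/((-281540*(-1/6549))) = 465178/418291 + 337738/(281540/6549) = 465178/418291 + 337738*(6549/281540) = 465178/418291 + 1105923081/140770 = 462663154581631/58882824070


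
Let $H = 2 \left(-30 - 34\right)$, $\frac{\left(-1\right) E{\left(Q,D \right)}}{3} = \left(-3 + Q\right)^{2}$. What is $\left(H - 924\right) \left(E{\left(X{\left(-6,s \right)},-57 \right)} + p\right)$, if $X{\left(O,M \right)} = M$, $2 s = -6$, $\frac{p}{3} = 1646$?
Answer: $-5081160$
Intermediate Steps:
$p = 4938$ ($p = 3 \cdot 1646 = 4938$)
$s = -3$ ($s = \frac{1}{2} \left(-6\right) = -3$)
$E{\left(Q,D \right)} = - 3 \left(-3 + Q\right)^{2}$
$H = -128$ ($H = 2 \left(-64\right) = -128$)
$\left(H - 924\right) \left(E{\left(X{\left(-6,s \right)},-57 \right)} + p\right) = \left(-128 - 924\right) \left(- 3 \left(-3 - 3\right)^{2} + 4938\right) = - 1052 \left(- 3 \left(-6\right)^{2} + 4938\right) = - 1052 \left(\left(-3\right) 36 + 4938\right) = - 1052 \left(-108 + 4938\right) = \left(-1052\right) 4830 = -5081160$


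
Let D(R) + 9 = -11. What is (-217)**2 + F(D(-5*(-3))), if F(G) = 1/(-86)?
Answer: 4049653/86 ≈ 47089.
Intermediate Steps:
D(R) = -20 (D(R) = -9 - 11 = -20)
F(G) = -1/86
(-217)**2 + F(D(-5*(-3))) = (-217)**2 - 1/86 = 47089 - 1/86 = 4049653/86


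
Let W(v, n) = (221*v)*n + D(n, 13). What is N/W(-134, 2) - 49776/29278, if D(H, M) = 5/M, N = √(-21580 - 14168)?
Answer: -24888/14639 - 26*I*√993/256653 ≈ -1.7001 - 0.0031923*I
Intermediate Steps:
N = 6*I*√993 (N = √(-35748) = 6*I*√993 ≈ 189.07*I)
W(v, n) = 5/13 + 221*n*v (W(v, n) = (221*v)*n + 5/13 = 221*n*v + 5*(1/13) = 221*n*v + 5/13 = 5/13 + 221*n*v)
N/W(-134, 2) - 49776/29278 = (6*I*√993)/(5/13 + 221*2*(-134)) - 49776/29278 = (6*I*√993)/(5/13 - 59228) - 49776*1/29278 = (6*I*√993)/(-769959/13) - 24888/14639 = (6*I*√993)*(-13/769959) - 24888/14639 = -26*I*√993/256653 - 24888/14639 = -24888/14639 - 26*I*√993/256653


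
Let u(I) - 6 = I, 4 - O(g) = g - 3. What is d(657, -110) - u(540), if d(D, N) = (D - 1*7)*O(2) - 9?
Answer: 2695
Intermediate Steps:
O(g) = 7 - g (O(g) = 4 - (g - 3) = 4 - (-3 + g) = 4 + (3 - g) = 7 - g)
u(I) = 6 + I
d(D, N) = -44 + 5*D (d(D, N) = (D - 1*7)*(7 - 1*2) - 9 = (D - 7)*(7 - 2) - 9 = (-7 + D)*5 - 9 = (-35 + 5*D) - 9 = -44 + 5*D)
d(657, -110) - u(540) = (-44 + 5*657) - (6 + 540) = (-44 + 3285) - 1*546 = 3241 - 546 = 2695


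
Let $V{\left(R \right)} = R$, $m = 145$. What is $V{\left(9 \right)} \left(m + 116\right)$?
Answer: $2349$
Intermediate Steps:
$V{\left(9 \right)} \left(m + 116\right) = 9 \left(145 + 116\right) = 9 \cdot 261 = 2349$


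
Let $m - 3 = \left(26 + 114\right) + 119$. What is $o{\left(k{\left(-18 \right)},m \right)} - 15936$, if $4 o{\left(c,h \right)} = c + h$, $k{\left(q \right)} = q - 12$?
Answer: $-15878$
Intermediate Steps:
$k{\left(q \right)} = -12 + q$
$m = 262$ ($m = 3 + \left(\left(26 + 114\right) + 119\right) = 3 + \left(140 + 119\right) = 3 + 259 = 262$)
$o{\left(c,h \right)} = \frac{c}{4} + \frac{h}{4}$ ($o{\left(c,h \right)} = \frac{c + h}{4} = \frac{c}{4} + \frac{h}{4}$)
$o{\left(k{\left(-18 \right)},m \right)} - 15936 = \left(\frac{-12 - 18}{4} + \frac{1}{4} \cdot 262\right) - 15936 = \left(\frac{1}{4} \left(-30\right) + \frac{131}{2}\right) - 15936 = \left(- \frac{15}{2} + \frac{131}{2}\right) - 15936 = 58 - 15936 = -15878$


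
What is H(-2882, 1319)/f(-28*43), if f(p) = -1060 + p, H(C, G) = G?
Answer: -1319/2264 ≈ -0.58260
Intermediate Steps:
H(-2882, 1319)/f(-28*43) = 1319/(-1060 - 28*43) = 1319/(-1060 - 1204) = 1319/(-2264) = 1319*(-1/2264) = -1319/2264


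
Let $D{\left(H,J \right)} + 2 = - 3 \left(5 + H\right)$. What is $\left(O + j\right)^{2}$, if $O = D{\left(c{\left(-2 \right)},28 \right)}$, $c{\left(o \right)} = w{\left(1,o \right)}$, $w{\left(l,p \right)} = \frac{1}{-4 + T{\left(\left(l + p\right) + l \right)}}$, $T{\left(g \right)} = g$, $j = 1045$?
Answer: $\frac{16933225}{16} \approx 1.0583 \cdot 10^{6}$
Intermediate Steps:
$w{\left(l,p \right)} = \frac{1}{-4 + p + 2 l}$ ($w{\left(l,p \right)} = \frac{1}{-4 + \left(\left(l + p\right) + l\right)} = \frac{1}{-4 + \left(p + 2 l\right)} = \frac{1}{-4 + p + 2 l}$)
$c{\left(o \right)} = \frac{1}{-2 + o}$ ($c{\left(o \right)} = \frac{1}{-4 + o + 2 \cdot 1} = \frac{1}{-4 + o + 2} = \frac{1}{-2 + o}$)
$D{\left(H,J \right)} = -17 - 3 H$ ($D{\left(H,J \right)} = -2 - 3 \left(5 + H\right) = -2 - \left(15 + 3 H\right) = -17 - 3 H$)
$O = - \frac{65}{4}$ ($O = -17 - \frac{3}{-2 - 2} = -17 - \frac{3}{-4} = -17 - - \frac{3}{4} = -17 + \frac{3}{4} = - \frac{65}{4} \approx -16.25$)
$\left(O + j\right)^{2} = \left(- \frac{65}{4} + 1045\right)^{2} = \left(\frac{4115}{4}\right)^{2} = \frac{16933225}{16}$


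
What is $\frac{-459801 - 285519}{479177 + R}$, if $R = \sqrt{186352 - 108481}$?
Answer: $- \frac{178570100820}{114805259729} + \frac{372660 \sqrt{77871}}{114805259729} \approx -1.5545$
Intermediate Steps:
$R = \sqrt{77871} \approx 279.05$
$\frac{-459801 - 285519}{479177 + R} = \frac{-459801 - 285519}{479177 + \sqrt{77871}} = - \frac{745320}{479177 + \sqrt{77871}}$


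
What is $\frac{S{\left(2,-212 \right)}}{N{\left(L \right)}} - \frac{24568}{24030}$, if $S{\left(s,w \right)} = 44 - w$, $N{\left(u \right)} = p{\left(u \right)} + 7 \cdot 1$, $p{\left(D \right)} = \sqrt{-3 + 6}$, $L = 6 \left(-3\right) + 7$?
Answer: $\frac{10482908}{276345} - \frac{128 \sqrt{3}}{23} \approx 28.295$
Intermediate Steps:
$L = -11$ ($L = -18 + 7 = -11$)
$p{\left(D \right)} = \sqrt{3}$
$N{\left(u \right)} = 7 + \sqrt{3}$ ($N{\left(u \right)} = \sqrt{3} + 7 \cdot 1 = \sqrt{3} + 7 = 7 + \sqrt{3}$)
$\frac{S{\left(2,-212 \right)}}{N{\left(L \right)}} - \frac{24568}{24030} = \frac{44 - -212}{7 + \sqrt{3}} - \frac{24568}{24030} = \frac{44 + 212}{7 + \sqrt{3}} - \frac{12284}{12015} = \frac{256}{7 + \sqrt{3}} - \frac{12284}{12015} = - \frac{12284}{12015} + \frac{256}{7 + \sqrt{3}}$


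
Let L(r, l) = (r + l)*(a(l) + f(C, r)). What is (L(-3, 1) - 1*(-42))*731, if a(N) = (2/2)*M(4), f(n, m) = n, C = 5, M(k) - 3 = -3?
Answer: 23392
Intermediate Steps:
M(k) = 0 (M(k) = 3 - 3 = 0)
a(N) = 0 (a(N) = (2/2)*0 = (2*(½))*0 = 1*0 = 0)
L(r, l) = 5*l + 5*r (L(r, l) = (r + l)*(0 + 5) = (l + r)*5 = 5*l + 5*r)
(L(-3, 1) - 1*(-42))*731 = ((5*1 + 5*(-3)) - 1*(-42))*731 = ((5 - 15) + 42)*731 = (-10 + 42)*731 = 32*731 = 23392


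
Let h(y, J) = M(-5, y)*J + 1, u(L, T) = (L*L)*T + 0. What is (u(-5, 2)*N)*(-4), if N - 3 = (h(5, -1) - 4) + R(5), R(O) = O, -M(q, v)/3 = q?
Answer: 2000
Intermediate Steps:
M(q, v) = -3*q
u(L, T) = T*L² (u(L, T) = L²*T + 0 = T*L² + 0 = T*L²)
h(y, J) = 1 + 15*J (h(y, J) = (-3*(-5))*J + 1 = 15*J + 1 = 1 + 15*J)
N = -10 (N = 3 + (((1 + 15*(-1)) - 4) + 5) = 3 + (((1 - 15) - 4) + 5) = 3 + ((-14 - 4) + 5) = 3 + (-18 + 5) = 3 - 13 = -10)
(u(-5, 2)*N)*(-4) = ((2*(-5)²)*(-10))*(-4) = ((2*25)*(-10))*(-4) = (50*(-10))*(-4) = -500*(-4) = 2000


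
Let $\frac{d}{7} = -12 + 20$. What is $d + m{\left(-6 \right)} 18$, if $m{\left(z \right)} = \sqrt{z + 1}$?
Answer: $56 + 18 i \sqrt{5} \approx 56.0 + 40.249 i$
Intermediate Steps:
$m{\left(z \right)} = \sqrt{1 + z}$
$d = 56$ ($d = 7 \left(-12 + 20\right) = 7 \cdot 8 = 56$)
$d + m{\left(-6 \right)} 18 = 56 + \sqrt{1 - 6} \cdot 18 = 56 + \sqrt{-5} \cdot 18 = 56 + i \sqrt{5} \cdot 18 = 56 + 18 i \sqrt{5}$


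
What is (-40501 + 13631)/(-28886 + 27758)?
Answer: 13435/564 ≈ 23.821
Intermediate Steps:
(-40501 + 13631)/(-28886 + 27758) = -26870/(-1128) = -26870*(-1/1128) = 13435/564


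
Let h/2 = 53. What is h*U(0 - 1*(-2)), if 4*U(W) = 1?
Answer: 53/2 ≈ 26.500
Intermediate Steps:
U(W) = ¼ (U(W) = (¼)*1 = ¼)
h = 106 (h = 2*53 = 106)
h*U(0 - 1*(-2)) = 106*(¼) = 53/2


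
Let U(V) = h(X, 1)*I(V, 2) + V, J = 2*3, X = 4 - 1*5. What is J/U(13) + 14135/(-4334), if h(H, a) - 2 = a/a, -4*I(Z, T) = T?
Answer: -24827/9062 ≈ -2.7397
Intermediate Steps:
I(Z, T) = -T/4
X = -1 (X = 4 - 5 = -1)
h(H, a) = 3 (h(H, a) = 2 + a/a = 2 + 1 = 3)
J = 6
U(V) = -3/2 + V (U(V) = 3*(-¼*2) + V = 3*(-½) + V = -3/2 + V)
J/U(13) + 14135/(-4334) = 6/(-3/2 + 13) + 14135/(-4334) = 6/(23/2) + 14135*(-1/4334) = 6*(2/23) - 1285/394 = 12/23 - 1285/394 = -24827/9062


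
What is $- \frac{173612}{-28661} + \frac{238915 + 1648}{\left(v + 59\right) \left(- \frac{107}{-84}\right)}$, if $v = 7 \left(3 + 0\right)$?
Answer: $\frac{145161828683}{61334540} \approx 2366.7$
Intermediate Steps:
$v = 21$ ($v = 7 \cdot 3 = 21$)
$- \frac{173612}{-28661} + \frac{238915 + 1648}{\left(v + 59\right) \left(- \frac{107}{-84}\right)} = - \frac{173612}{-28661} + \frac{238915 + 1648}{\left(21 + 59\right) \left(- \frac{107}{-84}\right)} = \left(-173612\right) \left(- \frac{1}{28661}\right) + \frac{240563}{80 \left(\left(-107\right) \left(- \frac{1}{84}\right)\right)} = \frac{173612}{28661} + \frac{240563}{80 \cdot \frac{107}{84}} = \frac{173612}{28661} + \frac{240563}{\frac{2140}{21}} = \frac{173612}{28661} + 240563 \cdot \frac{21}{2140} = \frac{173612}{28661} + \frac{5051823}{2140} = \frac{145161828683}{61334540}$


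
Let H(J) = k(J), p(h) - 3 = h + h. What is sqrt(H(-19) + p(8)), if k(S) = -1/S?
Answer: sqrt(6878)/19 ≈ 4.3649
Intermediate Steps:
p(h) = 3 + 2*h (p(h) = 3 + (h + h) = 3 + 2*h)
H(J) = -1/J
sqrt(H(-19) + p(8)) = sqrt(-1/(-19) + (3 + 2*8)) = sqrt(-1*(-1/19) + (3 + 16)) = sqrt(1/19 + 19) = sqrt(362/19) = sqrt(6878)/19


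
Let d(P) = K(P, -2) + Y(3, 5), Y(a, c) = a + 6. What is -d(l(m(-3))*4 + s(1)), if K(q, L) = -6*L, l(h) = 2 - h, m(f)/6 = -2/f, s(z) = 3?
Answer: -21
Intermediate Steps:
m(f) = -12/f (m(f) = 6*(-2/f) = -12/f)
Y(a, c) = 6 + a
d(P) = 21 (d(P) = -6*(-2) + (6 + 3) = 12 + 9 = 21)
-d(l(m(-3))*4 + s(1)) = -1*21 = -21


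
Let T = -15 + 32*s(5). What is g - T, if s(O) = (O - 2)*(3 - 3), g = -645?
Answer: -630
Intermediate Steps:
s(O) = 0 (s(O) = (-2 + O)*0 = 0)
T = -15 (T = -15 + 32*0 = -15 + 0 = -15)
g - T = -645 - 1*(-15) = -645 + 15 = -630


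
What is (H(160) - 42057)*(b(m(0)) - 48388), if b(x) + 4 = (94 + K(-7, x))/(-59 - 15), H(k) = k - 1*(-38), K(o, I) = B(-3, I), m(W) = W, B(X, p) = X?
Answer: 149901223041/74 ≈ 2.0257e+9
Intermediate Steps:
K(o, I) = -3
H(k) = 38 + k (H(k) = k + 38 = 38 + k)
b(x) = -387/74 (b(x) = -4 + (94 - 3)/(-59 - 15) = -4 + 91/(-74) = -4 + 91*(-1/74) = -4 - 91/74 = -387/74)
(H(160) - 42057)*(b(m(0)) - 48388) = ((38 + 160) - 42057)*(-387/74 - 48388) = (198 - 42057)*(-3581099/74) = -41859*(-3581099/74) = 149901223041/74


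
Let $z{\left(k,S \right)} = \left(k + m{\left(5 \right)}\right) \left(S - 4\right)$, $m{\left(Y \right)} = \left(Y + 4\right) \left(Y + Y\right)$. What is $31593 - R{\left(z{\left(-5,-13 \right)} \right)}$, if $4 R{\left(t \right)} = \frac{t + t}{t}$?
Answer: $\frac{63185}{2} \approx 31593.0$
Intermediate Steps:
$m{\left(Y \right)} = 2 Y \left(4 + Y\right)$ ($m{\left(Y \right)} = \left(4 + Y\right) 2 Y = 2 Y \left(4 + Y\right)$)
$z{\left(k,S \right)} = \left(-4 + S\right) \left(90 + k\right)$ ($z{\left(k,S \right)} = \left(k + 2 \cdot 5 \left(4 + 5\right)\right) \left(S - 4\right) = \left(k + 2 \cdot 5 \cdot 9\right) \left(-4 + S\right) = \left(k + 90\right) \left(-4 + S\right) = \left(90 + k\right) \left(-4 + S\right) = \left(-4 + S\right) \left(90 + k\right)$)
$R{\left(t \right)} = \frac{1}{2}$ ($R{\left(t \right)} = \frac{\left(t + t\right) \frac{1}{t}}{4} = \frac{2 t \frac{1}{t}}{4} = \frac{1}{4} \cdot 2 = \frac{1}{2}$)
$31593 - R{\left(z{\left(-5,-13 \right)} \right)} = 31593 - \frac{1}{2} = \frac{63185}{2}$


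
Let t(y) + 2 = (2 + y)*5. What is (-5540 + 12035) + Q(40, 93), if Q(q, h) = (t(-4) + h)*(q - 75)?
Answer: 3660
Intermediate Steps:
t(y) = 8 + 5*y (t(y) = -2 + (2 + y)*5 = -2 + (10 + 5*y) = 8 + 5*y)
Q(q, h) = (-75 + q)*(-12 + h) (Q(q, h) = ((8 + 5*(-4)) + h)*(q - 75) = ((8 - 20) + h)*(-75 + q) = (-12 + h)*(-75 + q) = (-75 + q)*(-12 + h))
(-5540 + 12035) + Q(40, 93) = (-5540 + 12035) + (900 - 75*93 - 12*40 + 93*40) = 6495 + (900 - 6975 - 480 + 3720) = 6495 - 2835 = 3660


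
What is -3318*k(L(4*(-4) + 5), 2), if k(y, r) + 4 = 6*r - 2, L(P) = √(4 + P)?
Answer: -19908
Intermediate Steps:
k(y, r) = -6 + 6*r (k(y, r) = -4 + (6*r - 2) = -4 + (-2 + 6*r) = -6 + 6*r)
-3318*k(L(4*(-4) + 5), 2) = -3318*(-6 + 6*2) = -3318*(-6 + 12) = -3318*6 = -19908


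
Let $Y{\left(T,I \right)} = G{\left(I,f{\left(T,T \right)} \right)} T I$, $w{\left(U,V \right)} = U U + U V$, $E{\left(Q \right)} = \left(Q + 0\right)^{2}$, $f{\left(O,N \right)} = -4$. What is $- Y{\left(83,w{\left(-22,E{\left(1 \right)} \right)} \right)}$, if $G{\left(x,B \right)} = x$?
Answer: $-17715852$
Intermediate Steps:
$E{\left(Q \right)} = Q^{2}$
$w{\left(U,V \right)} = U^{2} + U V$
$Y{\left(T,I \right)} = T I^{2}$ ($Y{\left(T,I \right)} = I T I = I I T = T I^{2}$)
$- Y{\left(83,w{\left(-22,E{\left(1 \right)} \right)} \right)} = - 83 \left(- 22 \left(-22 + 1^{2}\right)\right)^{2} = - 83 \left(- 22 \left(-22 + 1\right)\right)^{2} = - 83 \left(\left(-22\right) \left(-21\right)\right)^{2} = - 83 \cdot 462^{2} = - 83 \cdot 213444 = \left(-1\right) 17715852 = -17715852$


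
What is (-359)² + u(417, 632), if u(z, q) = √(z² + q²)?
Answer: 128881 + √573313 ≈ 1.2964e+5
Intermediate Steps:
u(z, q) = √(q² + z²)
(-359)² + u(417, 632) = (-359)² + √(632² + 417²) = 128881 + √(399424 + 173889) = 128881 + √573313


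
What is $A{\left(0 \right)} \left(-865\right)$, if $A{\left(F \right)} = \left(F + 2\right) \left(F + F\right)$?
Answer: $0$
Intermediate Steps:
$A{\left(F \right)} = 2 F \left(2 + F\right)$ ($A{\left(F \right)} = \left(2 + F\right) 2 F = 2 F \left(2 + F\right)$)
$A{\left(0 \right)} \left(-865\right) = 2 \cdot 0 \left(2 + 0\right) \left(-865\right) = 2 \cdot 0 \cdot 2 \left(-865\right) = 0 \left(-865\right) = 0$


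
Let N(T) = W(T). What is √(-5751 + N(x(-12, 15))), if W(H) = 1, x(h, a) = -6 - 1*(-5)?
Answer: 5*I*√230 ≈ 75.829*I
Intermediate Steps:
x(h, a) = -1 (x(h, a) = -6 + 5 = -1)
N(T) = 1
√(-5751 + N(x(-12, 15))) = √(-5751 + 1) = √(-5750) = 5*I*√230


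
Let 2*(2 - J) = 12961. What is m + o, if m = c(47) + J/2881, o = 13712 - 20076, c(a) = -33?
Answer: -36872471/5762 ≈ -6399.3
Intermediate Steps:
J = -12957/2 (J = 2 - 1/2*12961 = 2 - 12961/2 = -12957/2 ≈ -6478.5)
o = -6364
m = -203103/5762 (m = -33 - 12957/2/2881 = -33 - 12957/2*1/2881 = -33 - 12957/5762 = -203103/5762 ≈ -35.249)
m + o = -203103/5762 - 6364 = -36872471/5762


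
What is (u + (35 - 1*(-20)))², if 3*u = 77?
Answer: 58564/9 ≈ 6507.1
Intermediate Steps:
u = 77/3 (u = (⅓)*77 = 77/3 ≈ 25.667)
(u + (35 - 1*(-20)))² = (77/3 + (35 - 1*(-20)))² = (77/3 + (35 + 20))² = (77/3 + 55)² = (242/3)² = 58564/9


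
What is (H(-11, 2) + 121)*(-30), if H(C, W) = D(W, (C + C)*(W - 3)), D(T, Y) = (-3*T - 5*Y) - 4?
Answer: -30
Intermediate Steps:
D(T, Y) = -4 - 5*Y - 3*T (D(T, Y) = (-5*Y - 3*T) - 4 = -4 - 5*Y - 3*T)
H(C, W) = -4 - 3*W - 10*C*(-3 + W) (H(C, W) = -4 - 5*(C + C)*(W - 3) - 3*W = -4 - 5*2*C*(-3 + W) - 3*W = -4 - 10*C*(-3 + W) - 3*W = -4 - 3*W - 10*C*(-3 + W))
(H(-11, 2) + 121)*(-30) = ((-4 - 3*2 - 10*(-11)*(-3 + 2)) + 121)*(-30) = ((-4 - 6 - 10*(-11)*(-1)) + 121)*(-30) = ((-4 - 6 - 110) + 121)*(-30) = (-120 + 121)*(-30) = 1*(-30) = -30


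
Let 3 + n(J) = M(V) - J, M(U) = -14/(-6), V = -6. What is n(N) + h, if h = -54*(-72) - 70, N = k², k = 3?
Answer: 11425/3 ≈ 3808.3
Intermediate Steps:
M(U) = 7/3 (M(U) = -14*(-⅙) = 7/3)
N = 9 (N = 3² = 9)
n(J) = -⅔ - J (n(J) = -3 + (7/3 - J) = -⅔ - J)
h = 3818 (h = 3888 - 70 = 3818)
n(N) + h = (-⅔ - 1*9) + 3818 = (-⅔ - 9) + 3818 = -29/3 + 3818 = 11425/3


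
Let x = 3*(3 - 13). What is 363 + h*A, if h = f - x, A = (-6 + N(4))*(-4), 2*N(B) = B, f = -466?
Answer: -6613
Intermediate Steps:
N(B) = B/2
x = -30 (x = 3*(-10) = -30)
A = 16 (A = (-6 + (1/2)*4)*(-4) = (-6 + 2)*(-4) = -4*(-4) = 16)
h = -436 (h = -466 - 1*(-30) = -466 + 30 = -436)
363 + h*A = 363 - 436*16 = 363 - 6976 = -6613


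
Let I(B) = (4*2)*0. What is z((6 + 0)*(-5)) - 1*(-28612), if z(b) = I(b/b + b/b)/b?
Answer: 28612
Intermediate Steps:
I(B) = 0 (I(B) = 8*0 = 0)
z(b) = 0 (z(b) = 0/b = 0)
z((6 + 0)*(-5)) - 1*(-28612) = 0 - 1*(-28612) = 0 + 28612 = 28612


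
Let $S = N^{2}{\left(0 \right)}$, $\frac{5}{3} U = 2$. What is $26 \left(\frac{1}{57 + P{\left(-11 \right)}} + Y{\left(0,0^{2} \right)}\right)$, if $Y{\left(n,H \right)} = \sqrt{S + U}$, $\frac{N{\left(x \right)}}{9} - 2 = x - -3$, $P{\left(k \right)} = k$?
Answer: $\frac{13}{23} + \frac{26 \sqrt{50655}}{5} \approx 1170.9$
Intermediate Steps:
$U = \frac{6}{5}$ ($U = \frac{3}{5} \cdot 2 = \frac{6}{5} \approx 1.2$)
$N{\left(x \right)} = 45 + 9 x$ ($N{\left(x \right)} = 18 + 9 \left(x - -3\right) = 18 + 9 \left(x + 3\right) = 18 + 9 \left(3 + x\right) = 18 + \left(27 + 9 x\right) = 45 + 9 x$)
$S = 2025$ ($S = \left(45 + 9 \cdot 0\right)^{2} = \left(45 + 0\right)^{2} = 45^{2} = 2025$)
$Y{\left(n,H \right)} = \frac{\sqrt{50655}}{5}$ ($Y{\left(n,H \right)} = \sqrt{2025 + \frac{6}{5}} = \sqrt{\frac{10131}{5}} = \frac{\sqrt{50655}}{5}$)
$26 \left(\frac{1}{57 + P{\left(-11 \right)}} + Y{\left(0,0^{2} \right)}\right) = 26 \left(\frac{1}{57 - 11} + \frac{\sqrt{50655}}{5}\right) = 26 \left(\frac{1}{46} + \frac{\sqrt{50655}}{5}\right) = \frac{13}{23} + \frac{26 \sqrt{50655}}{5}$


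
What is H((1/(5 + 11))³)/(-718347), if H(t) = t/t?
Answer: -1/718347 ≈ -1.3921e-6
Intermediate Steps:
H(t) = 1
H((1/(5 + 11))³)/(-718347) = 1/(-718347) = 1*(-1/718347) = -1/718347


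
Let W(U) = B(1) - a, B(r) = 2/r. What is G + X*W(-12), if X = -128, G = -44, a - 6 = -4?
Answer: -44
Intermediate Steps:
a = 2 (a = 6 - 4 = 2)
W(U) = 0 (W(U) = 2/1 - 1*2 = 2*1 - 2 = 2 - 2 = 0)
G + X*W(-12) = -44 - 128*0 = -44 + 0 = -44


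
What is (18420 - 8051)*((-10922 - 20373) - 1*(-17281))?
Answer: -145311166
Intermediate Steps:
(18420 - 8051)*((-10922 - 20373) - 1*(-17281)) = 10369*(-31295 + 17281) = 10369*(-14014) = -145311166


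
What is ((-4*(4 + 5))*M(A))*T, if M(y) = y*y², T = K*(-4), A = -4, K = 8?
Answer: -73728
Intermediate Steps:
T = -32 (T = 8*(-4) = -32)
M(y) = y³
((-4*(4 + 5))*M(A))*T = (-4*(4 + 5)*(-4)³)*(-32) = (-4*9*(-64))*(-32) = -36*(-64)*(-32) = 2304*(-32) = -73728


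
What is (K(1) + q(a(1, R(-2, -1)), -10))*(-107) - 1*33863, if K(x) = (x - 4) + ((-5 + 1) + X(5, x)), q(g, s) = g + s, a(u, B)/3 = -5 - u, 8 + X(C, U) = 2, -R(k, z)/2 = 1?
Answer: -29476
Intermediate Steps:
R(k, z) = -2 (R(k, z) = -2*1 = -2)
X(C, U) = -6 (X(C, U) = -8 + 2 = -6)
a(u, B) = -15 - 3*u (a(u, B) = 3*(-5 - u) = -15 - 3*u)
K(x) = -14 + x (K(x) = (x - 4) + ((-5 + 1) - 6) = (-4 + x) + (-4 - 6) = (-4 + x) - 10 = -14 + x)
(K(1) + q(a(1, R(-2, -1)), -10))*(-107) - 1*33863 = ((-14 + 1) + ((-15 - 3*1) - 10))*(-107) - 1*33863 = (-13 + ((-15 - 3) - 10))*(-107) - 33863 = (-13 + (-18 - 10))*(-107) - 33863 = (-13 - 28)*(-107) - 33863 = -41*(-107) - 33863 = 4387 - 33863 = -29476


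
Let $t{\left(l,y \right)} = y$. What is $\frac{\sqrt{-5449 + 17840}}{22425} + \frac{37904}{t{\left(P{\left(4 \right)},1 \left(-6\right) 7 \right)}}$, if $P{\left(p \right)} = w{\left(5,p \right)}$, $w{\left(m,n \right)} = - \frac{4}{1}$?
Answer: $- \frac{18952}{21} + \frac{\sqrt{12391}}{22425} \approx -902.47$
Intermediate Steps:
$w{\left(m,n \right)} = -4$ ($w{\left(m,n \right)} = \left(-4\right) 1 = -4$)
$P{\left(p \right)} = -4$
$\frac{\sqrt{-5449 + 17840}}{22425} + \frac{37904}{t{\left(P{\left(4 \right)},1 \left(-6\right) 7 \right)}} = \frac{\sqrt{-5449 + 17840}}{22425} + \frac{37904}{1 \left(-6\right) 7} = \sqrt{12391} \cdot \frac{1}{22425} + \frac{37904}{\left(-6\right) 7} = \frac{\sqrt{12391}}{22425} + \frac{37904}{-42} = \frac{\sqrt{12391}}{22425} + 37904 \left(- \frac{1}{42}\right) = \frac{\sqrt{12391}}{22425} - \frac{18952}{21} = - \frac{18952}{21} + \frac{\sqrt{12391}}{22425}$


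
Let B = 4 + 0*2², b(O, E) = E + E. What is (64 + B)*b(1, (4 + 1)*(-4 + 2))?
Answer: -1360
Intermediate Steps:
b(O, E) = 2*E
B = 4 (B = 4 + 0*4 = 4 + 0 = 4)
(64 + B)*b(1, (4 + 1)*(-4 + 2)) = (64 + 4)*(2*((4 + 1)*(-4 + 2))) = 68*(2*(5*(-2))) = 68*(2*(-10)) = 68*(-20) = -1360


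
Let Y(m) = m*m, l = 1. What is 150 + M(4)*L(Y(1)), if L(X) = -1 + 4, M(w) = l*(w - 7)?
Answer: 141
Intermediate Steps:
M(w) = -7 + w (M(w) = 1*(w - 7) = 1*(-7 + w) = -7 + w)
Y(m) = m²
L(X) = 3
150 + M(4)*L(Y(1)) = 150 + (-7 + 4)*3 = 150 - 3*3 = 150 - 9 = 141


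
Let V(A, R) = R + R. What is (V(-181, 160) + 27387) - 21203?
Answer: 6504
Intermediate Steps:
V(A, R) = 2*R
(V(-181, 160) + 27387) - 21203 = (2*160 + 27387) - 21203 = (320 + 27387) - 21203 = 27707 - 21203 = 6504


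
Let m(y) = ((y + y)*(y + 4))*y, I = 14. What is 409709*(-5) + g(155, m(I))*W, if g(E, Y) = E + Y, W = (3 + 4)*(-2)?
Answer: -2149499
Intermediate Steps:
W = -14 (W = 7*(-2) = -14)
m(y) = 2*y²*(4 + y) (m(y) = ((2*y)*(4 + y))*y = (2*y*(4 + y))*y = 2*y²*(4 + y))
409709*(-5) + g(155, m(I))*W = 409709*(-5) + (155 + 2*14²*(4 + 14))*(-14) = -2048545 + (155 + 2*196*18)*(-14) = -2048545 + (155 + 7056)*(-14) = -2048545 + 7211*(-14) = -2048545 - 100954 = -2149499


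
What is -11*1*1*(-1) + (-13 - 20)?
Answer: -22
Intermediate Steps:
-11*1*1*(-1) + (-13 - 20) = -11*(-1) - 33 = 11 - 33 = -22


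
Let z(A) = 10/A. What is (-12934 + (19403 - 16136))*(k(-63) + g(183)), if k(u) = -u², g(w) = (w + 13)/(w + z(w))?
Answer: 1284953716221/33499 ≈ 3.8358e+7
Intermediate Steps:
g(w) = (13 + w)/(w + 10/w) (g(w) = (w + 13)/(w + 10/w) = (13 + w)/(w + 10/w))
(-12934 + (19403 - 16136))*(k(-63) + g(183)) = (-12934 + (19403 - 16136))*(-1*(-63)² + 183*(13 + 183)/(10 + 183²)) = (-12934 + 3267)*(-1*3969 + 183*196/(10 + 33489)) = -9667*(-3969 + 183*196/33499) = -9667*(-3969 + 183*(1/33499)*196) = -9667*(-3969 + 35868/33499) = -9667*(-132921663/33499) = 1284953716221/33499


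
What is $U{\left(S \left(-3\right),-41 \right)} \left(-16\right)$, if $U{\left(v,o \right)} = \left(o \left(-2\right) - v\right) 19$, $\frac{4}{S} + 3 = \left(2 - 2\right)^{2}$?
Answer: $-23712$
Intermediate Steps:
$S = - \frac{4}{3}$ ($S = \frac{4}{-3 + \left(2 - 2\right)^{2}} = \frac{4}{-3 + 0^{2}} = \frac{4}{-3 + 0} = \frac{4}{-3} = 4 \left(- \frac{1}{3}\right) = - \frac{4}{3} \approx -1.3333$)
$U{\left(v,o \right)} = - 38 o - 19 v$ ($U{\left(v,o \right)} = \left(- 2 o - v\right) 19 = \left(- v - 2 o\right) 19 = - 38 o - 19 v$)
$U{\left(S \left(-3\right),-41 \right)} \left(-16\right) = \left(\left(-38\right) \left(-41\right) - 19 \left(\left(- \frac{4}{3}\right) \left(-3\right)\right)\right) \left(-16\right) = \left(1558 - 76\right) \left(-16\right) = 1482 \left(-16\right) = -23712$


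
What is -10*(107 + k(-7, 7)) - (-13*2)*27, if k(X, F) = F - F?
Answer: -368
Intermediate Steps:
k(X, F) = 0
-10*(107 + k(-7, 7)) - (-13*2)*27 = -10*(107 + 0) - (-13*2)*27 = -10*107 - (-26)*27 = -1070 - 1*(-702) = -1070 + 702 = -368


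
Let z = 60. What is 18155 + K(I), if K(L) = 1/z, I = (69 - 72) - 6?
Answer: 1089301/60 ≈ 18155.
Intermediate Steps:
I = -9 (I = -3 - 6 = -9)
K(L) = 1/60
18155 + K(I) = 18155 + 1/60 = 1089301/60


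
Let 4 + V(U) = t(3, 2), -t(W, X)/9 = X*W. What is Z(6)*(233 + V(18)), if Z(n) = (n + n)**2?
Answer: 25200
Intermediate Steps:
t(W, X) = -9*W*X (t(W, X) = -9*X*W = -9*W*X)
V(U) = -58 (V(U) = -4 - 9*3*2 = -4 - 54 = -58)
Z(n) = 4*n**2 (Z(n) = (2*n)**2 = 4*n**2)
Z(6)*(233 + V(18)) = (4*6**2)*(233 - 58) = (4*36)*175 = 144*175 = 25200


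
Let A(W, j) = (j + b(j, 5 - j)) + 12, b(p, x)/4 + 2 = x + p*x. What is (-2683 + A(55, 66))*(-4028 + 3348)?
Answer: 12893480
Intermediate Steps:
b(p, x) = -8 + 4*x + 4*p*x (b(p, x) = -8 + 4*(x + p*x) = -8 + (4*x + 4*p*x) = -8 + 4*x + 4*p*x)
A(W, j) = 24 - 3*j + 4*j*(5 - j) (A(W, j) = (j + (-8 + 4*(5 - j) + 4*j*(5 - j))) + 12 = (j + (-8 + (20 - 4*j) + 4*j*(5 - j))) + 12 = (j + (12 - 4*j + 4*j*(5 - j))) + 12 = (12 - 3*j + 4*j*(5 - j)) + 12 = 24 - 3*j + 4*j*(5 - j))
(-2683 + A(55, 66))*(-4028 + 3348) = (-2683 + (24 - 4*66² + 17*66))*(-4028 + 3348) = (-2683 + (24 - 4*4356 + 1122))*(-680) = (-2683 + (24 - 17424 + 1122))*(-680) = (-2683 - 16278)*(-680) = -18961*(-680) = 12893480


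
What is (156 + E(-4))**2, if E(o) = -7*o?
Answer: 33856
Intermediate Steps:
(156 + E(-4))**2 = (156 - 7*(-4))**2 = (156 + 28)**2 = 184**2 = 33856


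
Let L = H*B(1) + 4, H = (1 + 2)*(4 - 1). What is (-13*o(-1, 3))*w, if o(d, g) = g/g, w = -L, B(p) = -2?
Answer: -182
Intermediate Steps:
H = 9 (H = 3*3 = 9)
L = -14 (L = 9*(-2) + 4 = -18 + 4 = -14)
w = 14 (w = -1*(-14) = 14)
o(d, g) = 1
(-13*o(-1, 3))*w = -13*1*14 = -13*14 = -182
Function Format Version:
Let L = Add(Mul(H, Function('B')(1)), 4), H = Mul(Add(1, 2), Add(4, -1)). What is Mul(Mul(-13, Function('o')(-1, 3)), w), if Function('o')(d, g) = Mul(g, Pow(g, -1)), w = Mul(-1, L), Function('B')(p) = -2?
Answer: -182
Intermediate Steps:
H = 9 (H = Mul(3, 3) = 9)
L = -14 (L = Add(Mul(9, -2), 4) = Add(-18, 4) = -14)
w = 14 (w = Mul(-1, -14) = 14)
Function('o')(d, g) = 1
Mul(Mul(-13, Function('o')(-1, 3)), w) = Mul(Mul(-13, 1), 14) = Mul(-13, 14) = -182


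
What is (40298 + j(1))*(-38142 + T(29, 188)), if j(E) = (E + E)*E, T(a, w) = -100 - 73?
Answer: -1544094500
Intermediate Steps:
T(a, w) = -173
j(E) = 2*E**2 (j(E) = (2*E)*E = 2*E**2)
(40298 + j(1))*(-38142 + T(29, 188)) = (40298 + 2*1**2)*(-38142 - 173) = (40298 + 2*1)*(-38315) = (40298 + 2)*(-38315) = 40300*(-38315) = -1544094500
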